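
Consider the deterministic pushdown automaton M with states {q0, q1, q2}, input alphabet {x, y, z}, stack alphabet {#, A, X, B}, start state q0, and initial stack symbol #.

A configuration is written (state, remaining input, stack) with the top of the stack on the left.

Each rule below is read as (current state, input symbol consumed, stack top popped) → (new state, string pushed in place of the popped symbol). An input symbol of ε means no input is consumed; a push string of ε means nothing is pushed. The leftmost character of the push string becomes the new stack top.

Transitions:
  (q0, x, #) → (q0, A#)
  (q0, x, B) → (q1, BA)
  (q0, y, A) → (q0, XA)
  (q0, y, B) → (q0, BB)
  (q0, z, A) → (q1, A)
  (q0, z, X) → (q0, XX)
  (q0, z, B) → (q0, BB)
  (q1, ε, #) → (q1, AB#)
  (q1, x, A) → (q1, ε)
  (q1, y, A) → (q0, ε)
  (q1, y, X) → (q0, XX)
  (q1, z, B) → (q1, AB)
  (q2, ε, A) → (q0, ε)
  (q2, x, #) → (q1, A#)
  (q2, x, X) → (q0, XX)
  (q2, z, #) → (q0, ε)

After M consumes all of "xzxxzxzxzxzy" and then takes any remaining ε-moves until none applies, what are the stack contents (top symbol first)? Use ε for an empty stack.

(q0, xzxxzxzxzxzy, #)
  read x, top #: go to q0, push A# → (q0, zxxzxzxzxzy, A#)
  read z, top A: go to q1, push A → (q1, xxzxzxzxzy, A#)
  read x, top A: go to q1, push ε → (q1, xzxzxzxzy, #)
  ε-move, top #: go to q1, push AB# → (q1, xzxzxzxzy, AB#)
  read x, top A: go to q1, push ε → (q1, zxzxzxzy, B#)
  read z, top B: go to q1, push AB → (q1, xzxzxzy, AB#)
  read x, top A: go to q1, push ε → (q1, zxzxzy, B#)
  read z, top B: go to q1, push AB → (q1, xzxzy, AB#)
  read x, top A: go to q1, push ε → (q1, zxzy, B#)
  read z, top B: go to q1, push AB → (q1, xzy, AB#)
  read x, top A: go to q1, push ε → (q1, zy, B#)
  read z, top B: go to q1, push AB → (q1, y, AB#)
  read y, top A: go to q0, push ε → (q0, ε, B#)
All input consumed in state q0 with stack B#.

B#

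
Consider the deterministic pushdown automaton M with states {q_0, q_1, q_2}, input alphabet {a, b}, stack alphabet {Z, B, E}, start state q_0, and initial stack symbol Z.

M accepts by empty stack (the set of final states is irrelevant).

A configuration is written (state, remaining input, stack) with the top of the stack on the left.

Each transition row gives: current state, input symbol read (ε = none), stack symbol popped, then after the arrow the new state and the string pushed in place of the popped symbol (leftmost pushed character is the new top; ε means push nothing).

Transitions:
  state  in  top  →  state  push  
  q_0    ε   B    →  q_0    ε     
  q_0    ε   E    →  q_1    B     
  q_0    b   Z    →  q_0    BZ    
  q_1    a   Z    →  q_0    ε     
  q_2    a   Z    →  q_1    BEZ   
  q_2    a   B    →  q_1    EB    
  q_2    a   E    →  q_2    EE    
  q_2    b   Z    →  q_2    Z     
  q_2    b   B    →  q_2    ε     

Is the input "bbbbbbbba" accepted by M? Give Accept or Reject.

(q_0, bbbbbbbba, Z) ⊢ (q_0, bbbbbbba, BZ) ⊢ (q_0, bbbbbbba, Z) ⊢ (q_0, bbbbbba, BZ) ⊢ (q_0, bbbbbba, Z) ⊢ (q_0, bbbbba, BZ) ⊢ (q_0, bbbbba, Z) ⊢ (q_0, bbbba, BZ) ⊢ (q_0, bbbba, Z) ⊢ (q_0, bbba, BZ) ⊢ (q_0, bbba, Z) ⊢ (q_0, bba, BZ) ⊢ (q_0, bba, Z) ⊢ (q_0, ba, BZ) ⊢ (q_0, ba, Z) ⊢ (q_0, a, BZ) ⊢ (q_0, a, Z)
No transition applies at (q_0, a, Z); input not fully consumed.

Reject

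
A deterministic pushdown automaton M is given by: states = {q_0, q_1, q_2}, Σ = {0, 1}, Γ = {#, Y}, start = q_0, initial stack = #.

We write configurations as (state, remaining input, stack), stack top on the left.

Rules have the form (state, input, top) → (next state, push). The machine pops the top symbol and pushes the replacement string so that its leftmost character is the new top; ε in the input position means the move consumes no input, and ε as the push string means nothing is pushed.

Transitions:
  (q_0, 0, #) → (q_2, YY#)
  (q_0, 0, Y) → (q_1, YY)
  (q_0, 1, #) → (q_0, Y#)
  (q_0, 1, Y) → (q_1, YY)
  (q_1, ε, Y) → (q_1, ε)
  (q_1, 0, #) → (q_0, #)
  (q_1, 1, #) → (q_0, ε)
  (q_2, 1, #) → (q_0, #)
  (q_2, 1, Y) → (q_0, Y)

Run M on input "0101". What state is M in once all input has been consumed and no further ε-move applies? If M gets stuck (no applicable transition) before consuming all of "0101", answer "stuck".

(q_0, 0101, #)
  read 0, top #: go to q_2, push YY# → (q_2, 101, YY#)
  read 1, top Y: go to q_0, push Y → (q_0, 01, YY#)
  read 0, top Y: go to q_1, push YY → (q_1, 1, YYY#)
  ε-move, top Y: go to q_1, push ε → (q_1, 1, YY#)
  ε-move, top Y: go to q_1, push ε → (q_1, 1, Y#)
  ε-move, top Y: go to q_1, push ε → (q_1, 1, #)
  read 1, top #: go to q_0, push ε → (q_0, ε, ε)
All input consumed; M is in state q_0.

q_0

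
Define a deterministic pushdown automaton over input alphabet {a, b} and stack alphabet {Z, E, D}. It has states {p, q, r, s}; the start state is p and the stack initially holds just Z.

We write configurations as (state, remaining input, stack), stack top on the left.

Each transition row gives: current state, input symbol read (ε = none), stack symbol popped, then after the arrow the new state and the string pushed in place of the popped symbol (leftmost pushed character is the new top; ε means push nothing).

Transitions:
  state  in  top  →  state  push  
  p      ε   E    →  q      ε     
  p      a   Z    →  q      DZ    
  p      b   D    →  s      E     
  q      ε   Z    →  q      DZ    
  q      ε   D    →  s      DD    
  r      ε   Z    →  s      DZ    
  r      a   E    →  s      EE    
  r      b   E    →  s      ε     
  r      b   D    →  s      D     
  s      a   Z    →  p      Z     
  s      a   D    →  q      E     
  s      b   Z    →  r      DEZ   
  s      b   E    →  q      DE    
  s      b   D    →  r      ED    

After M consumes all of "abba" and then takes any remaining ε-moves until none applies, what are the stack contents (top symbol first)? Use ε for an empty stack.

EDZ

(p, abba, Z) ⊢ (q, bba, DZ) ⊢ (s, bba, DDZ) ⊢ (r, ba, EDDZ) ⊢ (s, a, DDZ) ⊢ (q, ε, EDZ)
All input consumed in state q with stack EDZ.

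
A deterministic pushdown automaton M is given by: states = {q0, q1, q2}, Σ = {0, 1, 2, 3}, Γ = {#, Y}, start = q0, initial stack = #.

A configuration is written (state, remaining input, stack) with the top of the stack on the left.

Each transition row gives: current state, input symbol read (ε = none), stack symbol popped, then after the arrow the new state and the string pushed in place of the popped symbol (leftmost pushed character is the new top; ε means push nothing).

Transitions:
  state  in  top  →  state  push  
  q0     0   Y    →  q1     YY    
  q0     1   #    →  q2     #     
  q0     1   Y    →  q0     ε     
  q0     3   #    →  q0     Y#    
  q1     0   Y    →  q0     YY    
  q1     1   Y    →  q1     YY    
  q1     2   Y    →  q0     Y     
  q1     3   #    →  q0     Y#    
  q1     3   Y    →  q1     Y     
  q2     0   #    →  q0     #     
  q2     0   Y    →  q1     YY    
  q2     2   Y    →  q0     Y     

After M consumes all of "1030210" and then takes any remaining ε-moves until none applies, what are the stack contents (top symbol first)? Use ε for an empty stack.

(q0, 1030210, #) ⊢ (q2, 030210, #) ⊢ (q0, 30210, #) ⊢ (q0, 0210, Y#) ⊢ (q1, 210, YY#) ⊢ (q0, 10, YY#) ⊢ (q0, 0, Y#) ⊢ (q1, ε, YY#)
All input consumed in state q1 with stack YY#.

YY#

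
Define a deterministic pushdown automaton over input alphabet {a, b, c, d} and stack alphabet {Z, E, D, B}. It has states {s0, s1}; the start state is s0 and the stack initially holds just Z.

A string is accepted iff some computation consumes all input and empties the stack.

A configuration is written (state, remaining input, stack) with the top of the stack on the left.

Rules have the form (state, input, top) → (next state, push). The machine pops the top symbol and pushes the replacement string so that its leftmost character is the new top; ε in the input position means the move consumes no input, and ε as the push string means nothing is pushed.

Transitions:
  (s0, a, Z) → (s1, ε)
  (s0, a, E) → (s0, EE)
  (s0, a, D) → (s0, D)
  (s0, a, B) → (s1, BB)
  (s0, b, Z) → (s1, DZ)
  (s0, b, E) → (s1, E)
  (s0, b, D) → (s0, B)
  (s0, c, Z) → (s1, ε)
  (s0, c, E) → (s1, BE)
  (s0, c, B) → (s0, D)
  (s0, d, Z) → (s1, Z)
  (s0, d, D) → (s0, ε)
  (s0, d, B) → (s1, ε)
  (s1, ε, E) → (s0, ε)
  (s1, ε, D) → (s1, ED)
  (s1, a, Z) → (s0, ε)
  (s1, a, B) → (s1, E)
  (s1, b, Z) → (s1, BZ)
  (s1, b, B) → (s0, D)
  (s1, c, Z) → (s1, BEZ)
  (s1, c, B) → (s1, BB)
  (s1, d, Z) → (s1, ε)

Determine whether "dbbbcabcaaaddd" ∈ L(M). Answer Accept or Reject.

(s0, dbbbcabcaaaddd, Z)
  read d, top Z: go to s1, push Z → (s1, bbbcabcaaaddd, Z)
  read b, top Z: go to s1, push BZ → (s1, bbcabcaaaddd, BZ)
  read b, top B: go to s0, push D → (s0, bcabcaaaddd, DZ)
  read b, top D: go to s0, push B → (s0, cabcaaaddd, BZ)
  read c, top B: go to s0, push D → (s0, abcaaaddd, DZ)
  read a, top D: go to s0, push D → (s0, bcaaaddd, DZ)
  read b, top D: go to s0, push B → (s0, caaaddd, BZ)
  read c, top B: go to s0, push D → (s0, aaaddd, DZ)
  read a, top D: go to s0, push D → (s0, aaddd, DZ)
  read a, top D: go to s0, push D → (s0, addd, DZ)
  read a, top D: go to s0, push D → (s0, ddd, DZ)
  read d, top D: go to s0, push ε → (s0, dd, Z)
  read d, top Z: go to s1, push Z → (s1, d, Z)
  read d, top Z: go to s1, push ε → (s1, ε, ε)
All input consumed and the stack is empty.

Accept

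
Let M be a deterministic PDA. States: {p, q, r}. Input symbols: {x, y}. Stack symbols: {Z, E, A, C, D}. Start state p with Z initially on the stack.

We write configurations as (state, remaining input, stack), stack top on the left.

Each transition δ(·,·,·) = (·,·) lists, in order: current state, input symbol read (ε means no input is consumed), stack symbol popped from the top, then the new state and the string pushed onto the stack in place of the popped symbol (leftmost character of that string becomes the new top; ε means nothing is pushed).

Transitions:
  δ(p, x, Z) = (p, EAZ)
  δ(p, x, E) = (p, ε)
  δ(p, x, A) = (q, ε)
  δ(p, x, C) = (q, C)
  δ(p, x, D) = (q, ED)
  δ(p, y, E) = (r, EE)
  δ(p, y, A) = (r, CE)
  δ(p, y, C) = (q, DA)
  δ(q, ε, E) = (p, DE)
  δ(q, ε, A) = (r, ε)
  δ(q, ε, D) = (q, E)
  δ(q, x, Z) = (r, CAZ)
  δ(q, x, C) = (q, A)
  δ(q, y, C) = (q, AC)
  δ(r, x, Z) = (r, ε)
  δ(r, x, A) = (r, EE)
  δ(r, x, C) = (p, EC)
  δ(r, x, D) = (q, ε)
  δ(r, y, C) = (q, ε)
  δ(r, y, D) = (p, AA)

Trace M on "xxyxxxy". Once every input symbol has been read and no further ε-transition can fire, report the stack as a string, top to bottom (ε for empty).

CEZ

(p, xxyxxxy, Z) ⊢ (p, xyxxxy, EAZ) ⊢ (p, yxxxy, AZ) ⊢ (r, xxxy, CEZ) ⊢ (p, xxy, ECEZ) ⊢ (p, xy, CEZ) ⊢ (q, y, CEZ) ⊢ (q, ε, ACEZ) ⊢ (r, ε, CEZ)
All input consumed in state r with stack CEZ.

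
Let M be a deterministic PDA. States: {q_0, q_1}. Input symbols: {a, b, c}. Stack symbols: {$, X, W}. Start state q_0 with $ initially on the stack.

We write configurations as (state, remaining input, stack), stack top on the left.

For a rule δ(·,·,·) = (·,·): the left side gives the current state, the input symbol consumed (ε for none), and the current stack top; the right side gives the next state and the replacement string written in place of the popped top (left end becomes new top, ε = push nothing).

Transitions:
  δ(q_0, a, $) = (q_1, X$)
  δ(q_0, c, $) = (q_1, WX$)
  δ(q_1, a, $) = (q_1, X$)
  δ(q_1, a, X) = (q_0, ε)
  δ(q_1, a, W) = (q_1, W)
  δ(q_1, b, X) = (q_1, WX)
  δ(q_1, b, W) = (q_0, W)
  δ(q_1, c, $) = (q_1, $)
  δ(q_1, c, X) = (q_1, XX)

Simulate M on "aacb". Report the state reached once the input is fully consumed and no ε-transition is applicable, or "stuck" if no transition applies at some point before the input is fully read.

(q_0, aacb, $)
  read a, top $: go to q_1, push X$ → (q_1, acb, X$)
  read a, top X: go to q_0, push ε → (q_0, cb, $)
  read c, top $: go to q_1, push WX$ → (q_1, b, WX$)
  read b, top W: go to q_0, push W → (q_0, ε, WX$)
All input consumed; M is in state q_0.

q_0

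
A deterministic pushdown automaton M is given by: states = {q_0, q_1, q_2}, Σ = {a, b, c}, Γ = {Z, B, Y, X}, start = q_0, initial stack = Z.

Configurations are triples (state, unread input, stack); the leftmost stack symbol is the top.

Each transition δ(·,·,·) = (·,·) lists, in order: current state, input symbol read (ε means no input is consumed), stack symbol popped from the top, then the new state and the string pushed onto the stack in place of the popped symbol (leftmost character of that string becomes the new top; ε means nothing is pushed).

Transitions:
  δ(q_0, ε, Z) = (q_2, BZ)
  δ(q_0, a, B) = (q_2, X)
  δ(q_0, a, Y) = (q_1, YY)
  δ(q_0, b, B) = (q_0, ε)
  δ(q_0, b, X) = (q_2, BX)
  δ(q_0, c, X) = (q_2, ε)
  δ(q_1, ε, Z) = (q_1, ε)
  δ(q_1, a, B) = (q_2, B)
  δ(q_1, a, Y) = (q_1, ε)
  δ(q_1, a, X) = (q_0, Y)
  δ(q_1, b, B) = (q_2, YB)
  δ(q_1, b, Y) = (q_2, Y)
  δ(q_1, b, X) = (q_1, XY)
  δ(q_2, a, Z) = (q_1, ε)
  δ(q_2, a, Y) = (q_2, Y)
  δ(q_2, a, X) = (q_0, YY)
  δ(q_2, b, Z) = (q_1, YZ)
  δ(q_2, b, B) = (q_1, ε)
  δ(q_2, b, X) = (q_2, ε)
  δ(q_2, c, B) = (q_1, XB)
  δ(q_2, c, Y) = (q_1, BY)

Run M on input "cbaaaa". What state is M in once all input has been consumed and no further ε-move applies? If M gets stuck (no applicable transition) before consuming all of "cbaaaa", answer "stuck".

(q_0, cbaaaa, Z) ⊢ (q_2, cbaaaa, BZ) ⊢ (q_1, baaaa, XBZ) ⊢ (q_1, aaaa, XYBZ) ⊢ (q_0, aaa, YYBZ) ⊢ (q_1, aa, YYYBZ) ⊢ (q_1, a, YYBZ) ⊢ (q_1, ε, YBZ)
All input consumed; M is in state q_1.

q_1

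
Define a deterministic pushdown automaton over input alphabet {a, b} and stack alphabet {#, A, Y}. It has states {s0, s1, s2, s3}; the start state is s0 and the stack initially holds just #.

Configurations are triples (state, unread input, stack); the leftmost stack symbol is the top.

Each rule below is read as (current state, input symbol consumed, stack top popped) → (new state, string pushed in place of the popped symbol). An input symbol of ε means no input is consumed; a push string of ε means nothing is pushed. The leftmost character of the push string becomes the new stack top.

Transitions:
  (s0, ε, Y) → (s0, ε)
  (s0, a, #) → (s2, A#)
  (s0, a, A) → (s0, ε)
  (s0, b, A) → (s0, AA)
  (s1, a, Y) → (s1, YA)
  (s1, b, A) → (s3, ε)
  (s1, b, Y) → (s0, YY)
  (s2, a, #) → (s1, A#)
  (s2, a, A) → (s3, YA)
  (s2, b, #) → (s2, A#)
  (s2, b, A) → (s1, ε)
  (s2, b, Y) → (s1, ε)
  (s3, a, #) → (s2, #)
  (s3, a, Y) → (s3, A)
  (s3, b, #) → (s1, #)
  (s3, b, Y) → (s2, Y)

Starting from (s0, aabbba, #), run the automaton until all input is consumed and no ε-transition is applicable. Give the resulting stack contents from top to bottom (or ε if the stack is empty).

(s0, aabbba, #)
  read a, top #: go to s2, push A# → (s2, abbba, A#)
  read a, top A: go to s3, push YA → (s3, bbba, YA#)
  read b, top Y: go to s2, push Y → (s2, bba, YA#)
  read b, top Y: go to s1, push ε → (s1, ba, A#)
  read b, top A: go to s3, push ε → (s3, a, #)
  read a, top #: go to s2, push # → (s2, ε, #)
All input consumed in state s2 with stack #.

#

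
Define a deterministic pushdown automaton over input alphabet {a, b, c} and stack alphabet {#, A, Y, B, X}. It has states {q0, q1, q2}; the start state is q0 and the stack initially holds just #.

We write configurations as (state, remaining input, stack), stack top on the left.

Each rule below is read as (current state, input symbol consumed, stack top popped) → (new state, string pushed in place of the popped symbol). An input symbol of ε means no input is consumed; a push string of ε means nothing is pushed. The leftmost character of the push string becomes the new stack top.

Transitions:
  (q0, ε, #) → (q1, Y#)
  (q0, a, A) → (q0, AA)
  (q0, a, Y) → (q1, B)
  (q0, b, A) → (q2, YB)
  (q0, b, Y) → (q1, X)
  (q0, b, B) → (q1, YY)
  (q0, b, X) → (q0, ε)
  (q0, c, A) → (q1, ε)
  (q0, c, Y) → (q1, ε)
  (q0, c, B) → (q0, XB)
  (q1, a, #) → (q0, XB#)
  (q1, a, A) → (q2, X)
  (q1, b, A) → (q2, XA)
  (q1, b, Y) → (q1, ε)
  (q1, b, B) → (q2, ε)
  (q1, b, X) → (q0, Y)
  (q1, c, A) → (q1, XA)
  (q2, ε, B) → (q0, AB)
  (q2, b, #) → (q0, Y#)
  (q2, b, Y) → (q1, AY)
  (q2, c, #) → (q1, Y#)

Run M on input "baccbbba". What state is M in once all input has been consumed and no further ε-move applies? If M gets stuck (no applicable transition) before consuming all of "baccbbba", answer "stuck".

stuck

(q0, baccbbba, #)
  ε-move, top #: go to q1, push Y# → (q1, baccbbba, Y#)
  read b, top Y: go to q1, push ε → (q1, accbbba, #)
  read a, top #: go to q0, push XB# → (q0, ccbbba, XB#)
No transition for (q0, c, top X); M blocks with input ccbbba remaining.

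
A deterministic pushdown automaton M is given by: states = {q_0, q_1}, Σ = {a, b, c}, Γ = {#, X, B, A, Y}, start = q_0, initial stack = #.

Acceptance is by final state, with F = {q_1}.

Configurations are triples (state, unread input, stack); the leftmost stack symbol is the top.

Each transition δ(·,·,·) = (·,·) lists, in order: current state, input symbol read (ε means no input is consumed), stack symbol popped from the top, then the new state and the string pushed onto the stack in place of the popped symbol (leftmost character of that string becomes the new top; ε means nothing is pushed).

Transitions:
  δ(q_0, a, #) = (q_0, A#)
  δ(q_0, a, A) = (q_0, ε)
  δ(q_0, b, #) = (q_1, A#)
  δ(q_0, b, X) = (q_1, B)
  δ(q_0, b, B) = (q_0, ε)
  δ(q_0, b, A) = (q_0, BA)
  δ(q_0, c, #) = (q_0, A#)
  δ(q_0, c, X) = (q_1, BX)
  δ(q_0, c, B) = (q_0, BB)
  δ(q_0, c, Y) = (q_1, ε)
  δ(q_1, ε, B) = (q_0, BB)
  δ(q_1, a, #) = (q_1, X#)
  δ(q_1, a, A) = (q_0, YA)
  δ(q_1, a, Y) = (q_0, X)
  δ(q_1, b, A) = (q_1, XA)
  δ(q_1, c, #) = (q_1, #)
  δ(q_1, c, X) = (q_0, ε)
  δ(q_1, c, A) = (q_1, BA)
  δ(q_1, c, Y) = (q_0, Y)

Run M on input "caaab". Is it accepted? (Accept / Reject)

(q_0, caaab, #)
  read c, top #: go to q_0, push A# → (q_0, aaab, A#)
  read a, top A: go to q_0, push ε → (q_0, aab, #)
  read a, top #: go to q_0, push A# → (q_0, ab, A#)
  read a, top A: go to q_0, push ε → (q_0, b, #)
  read b, top #: go to q_1, push A# → (q_1, ε, A#)
All input consumed; state q_1 ∈ F.

Accept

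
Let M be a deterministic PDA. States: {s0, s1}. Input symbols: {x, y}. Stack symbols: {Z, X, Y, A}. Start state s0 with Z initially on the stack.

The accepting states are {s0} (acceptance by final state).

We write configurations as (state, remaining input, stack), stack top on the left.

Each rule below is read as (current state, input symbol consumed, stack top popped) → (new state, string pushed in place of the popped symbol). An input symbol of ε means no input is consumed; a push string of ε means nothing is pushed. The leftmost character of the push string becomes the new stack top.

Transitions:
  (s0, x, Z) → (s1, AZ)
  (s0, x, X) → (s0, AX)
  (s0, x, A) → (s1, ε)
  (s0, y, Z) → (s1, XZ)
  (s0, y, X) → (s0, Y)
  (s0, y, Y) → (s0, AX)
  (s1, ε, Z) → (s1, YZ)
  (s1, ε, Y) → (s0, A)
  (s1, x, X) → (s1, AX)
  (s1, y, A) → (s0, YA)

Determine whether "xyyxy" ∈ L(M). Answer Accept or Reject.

Reject

(s0, xyyxy, Z) ⊢ (s1, yyxy, AZ) ⊢ (s0, yxy, YAZ) ⊢ (s0, xy, AXAZ) ⊢ (s1, y, XAZ)
No transition applies at (s1, y, XAZ); input not fully consumed.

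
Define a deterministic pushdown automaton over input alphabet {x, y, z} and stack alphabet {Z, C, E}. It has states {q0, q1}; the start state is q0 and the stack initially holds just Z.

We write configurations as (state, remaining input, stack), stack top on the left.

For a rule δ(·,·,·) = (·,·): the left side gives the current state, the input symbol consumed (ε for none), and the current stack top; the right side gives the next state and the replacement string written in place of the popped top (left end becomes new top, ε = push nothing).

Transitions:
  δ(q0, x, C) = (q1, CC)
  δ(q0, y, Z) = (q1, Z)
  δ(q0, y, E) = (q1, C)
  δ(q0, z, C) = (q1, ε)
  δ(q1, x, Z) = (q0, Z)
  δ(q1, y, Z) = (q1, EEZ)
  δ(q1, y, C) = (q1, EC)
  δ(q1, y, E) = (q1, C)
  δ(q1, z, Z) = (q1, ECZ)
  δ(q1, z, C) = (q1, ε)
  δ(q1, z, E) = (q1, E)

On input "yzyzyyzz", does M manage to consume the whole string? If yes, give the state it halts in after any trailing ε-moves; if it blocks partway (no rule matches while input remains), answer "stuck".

q1

(q0, yzyzyyzz, Z)
  read y, top Z: go to q1, push Z → (q1, zyzyyzz, Z)
  read z, top Z: go to q1, push ECZ → (q1, yzyyzz, ECZ)
  read y, top E: go to q1, push C → (q1, zyyzz, CCZ)
  read z, top C: go to q1, push ε → (q1, yyzz, CZ)
  read y, top C: go to q1, push EC → (q1, yzz, ECZ)
  read y, top E: go to q1, push C → (q1, zz, CCZ)
  read z, top C: go to q1, push ε → (q1, z, CZ)
  read z, top C: go to q1, push ε → (q1, ε, Z)
All input consumed; M is in state q1.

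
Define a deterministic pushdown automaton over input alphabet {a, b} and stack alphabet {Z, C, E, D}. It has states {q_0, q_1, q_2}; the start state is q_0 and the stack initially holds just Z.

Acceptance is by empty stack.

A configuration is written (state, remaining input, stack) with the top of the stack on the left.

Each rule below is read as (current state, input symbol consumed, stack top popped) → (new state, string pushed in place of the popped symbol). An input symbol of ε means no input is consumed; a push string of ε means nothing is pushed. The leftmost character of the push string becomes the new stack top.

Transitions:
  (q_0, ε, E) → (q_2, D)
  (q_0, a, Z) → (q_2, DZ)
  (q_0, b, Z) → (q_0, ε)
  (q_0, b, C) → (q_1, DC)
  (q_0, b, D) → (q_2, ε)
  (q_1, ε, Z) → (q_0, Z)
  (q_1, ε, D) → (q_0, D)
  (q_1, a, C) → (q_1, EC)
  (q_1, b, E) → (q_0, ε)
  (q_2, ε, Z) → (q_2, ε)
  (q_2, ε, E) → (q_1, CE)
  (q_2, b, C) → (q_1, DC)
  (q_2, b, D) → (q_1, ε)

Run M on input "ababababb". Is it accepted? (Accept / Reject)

Accept

(q_0, ababababb, Z) ⊢ (q_2, babababb, DZ) ⊢ (q_1, abababb, Z) ⊢ (q_0, abababb, Z) ⊢ (q_2, bababb, DZ) ⊢ (q_1, ababb, Z) ⊢ (q_0, ababb, Z) ⊢ (q_2, babb, DZ) ⊢ (q_1, abb, Z) ⊢ (q_0, abb, Z) ⊢ (q_2, bb, DZ) ⊢ (q_1, b, Z) ⊢ (q_0, b, Z) ⊢ (q_0, ε, ε)
All input consumed and the stack is empty.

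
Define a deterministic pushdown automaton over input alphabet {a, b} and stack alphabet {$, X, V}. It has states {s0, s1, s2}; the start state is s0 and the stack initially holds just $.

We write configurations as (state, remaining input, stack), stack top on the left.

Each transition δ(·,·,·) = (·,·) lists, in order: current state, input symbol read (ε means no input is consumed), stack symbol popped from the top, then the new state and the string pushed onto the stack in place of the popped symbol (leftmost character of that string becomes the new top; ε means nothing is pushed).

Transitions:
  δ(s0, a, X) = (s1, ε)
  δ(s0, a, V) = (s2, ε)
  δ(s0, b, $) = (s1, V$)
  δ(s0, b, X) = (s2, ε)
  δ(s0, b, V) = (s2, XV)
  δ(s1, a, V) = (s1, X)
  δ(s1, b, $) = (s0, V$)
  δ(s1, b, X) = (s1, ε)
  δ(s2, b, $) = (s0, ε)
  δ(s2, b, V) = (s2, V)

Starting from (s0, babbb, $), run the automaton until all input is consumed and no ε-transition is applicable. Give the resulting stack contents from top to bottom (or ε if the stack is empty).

XV$

(s0, babbb, $)
  read b, top $: go to s1, push V$ → (s1, abbb, V$)
  read a, top V: go to s1, push X → (s1, bbb, X$)
  read b, top X: go to s1, push ε → (s1, bb, $)
  read b, top $: go to s0, push V$ → (s0, b, V$)
  read b, top V: go to s2, push XV → (s2, ε, XV$)
All input consumed in state s2 with stack XV$.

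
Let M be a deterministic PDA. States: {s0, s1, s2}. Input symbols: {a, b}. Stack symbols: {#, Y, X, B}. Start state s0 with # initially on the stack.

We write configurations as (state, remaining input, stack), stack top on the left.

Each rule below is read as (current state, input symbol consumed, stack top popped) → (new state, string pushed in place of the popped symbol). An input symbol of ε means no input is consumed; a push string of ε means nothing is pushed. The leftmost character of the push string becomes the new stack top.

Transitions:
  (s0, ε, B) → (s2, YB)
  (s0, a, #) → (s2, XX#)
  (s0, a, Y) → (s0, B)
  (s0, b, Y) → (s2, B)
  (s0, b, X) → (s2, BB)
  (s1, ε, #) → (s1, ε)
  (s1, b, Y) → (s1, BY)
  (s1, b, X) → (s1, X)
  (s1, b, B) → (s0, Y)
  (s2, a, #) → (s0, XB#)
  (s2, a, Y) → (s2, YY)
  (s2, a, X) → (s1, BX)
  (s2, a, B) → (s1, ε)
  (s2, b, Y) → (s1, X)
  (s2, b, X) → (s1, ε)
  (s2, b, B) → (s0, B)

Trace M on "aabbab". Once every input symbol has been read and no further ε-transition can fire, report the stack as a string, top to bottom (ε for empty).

XX#

(s0, aabbab, #)
  read a, top #: go to s2, push XX# → (s2, abbab, XX#)
  read a, top X: go to s1, push BX → (s1, bbab, BXX#)
  read b, top B: go to s0, push Y → (s0, bab, YXX#)
  read b, top Y: go to s2, push B → (s2, ab, BXX#)
  read a, top B: go to s1, push ε → (s1, b, XX#)
  read b, top X: go to s1, push X → (s1, ε, XX#)
All input consumed in state s1 with stack XX#.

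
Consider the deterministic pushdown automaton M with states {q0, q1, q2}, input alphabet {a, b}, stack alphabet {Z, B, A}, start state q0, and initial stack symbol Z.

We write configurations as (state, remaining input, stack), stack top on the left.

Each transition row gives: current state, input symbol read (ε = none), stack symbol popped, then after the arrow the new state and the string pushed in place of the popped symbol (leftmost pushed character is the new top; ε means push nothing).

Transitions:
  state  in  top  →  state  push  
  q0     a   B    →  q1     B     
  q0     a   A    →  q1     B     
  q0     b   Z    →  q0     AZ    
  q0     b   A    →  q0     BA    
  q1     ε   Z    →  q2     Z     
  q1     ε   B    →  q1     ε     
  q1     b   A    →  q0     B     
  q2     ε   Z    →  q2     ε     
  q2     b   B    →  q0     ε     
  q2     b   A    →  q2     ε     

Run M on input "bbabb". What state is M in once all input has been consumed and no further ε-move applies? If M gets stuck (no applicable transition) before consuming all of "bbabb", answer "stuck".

stuck

(q0, bbabb, Z)
  read b, top Z: go to q0, push AZ → (q0, babb, AZ)
  read b, top A: go to q0, push BA → (q0, abb, BAZ)
  read a, top B: go to q1, push B → (q1, bb, BAZ)
  ε-move, top B: go to q1, push ε → (q1, bb, AZ)
  read b, top A: go to q0, push B → (q0, b, BZ)
No transition for (q0, b, top B); M blocks with input b remaining.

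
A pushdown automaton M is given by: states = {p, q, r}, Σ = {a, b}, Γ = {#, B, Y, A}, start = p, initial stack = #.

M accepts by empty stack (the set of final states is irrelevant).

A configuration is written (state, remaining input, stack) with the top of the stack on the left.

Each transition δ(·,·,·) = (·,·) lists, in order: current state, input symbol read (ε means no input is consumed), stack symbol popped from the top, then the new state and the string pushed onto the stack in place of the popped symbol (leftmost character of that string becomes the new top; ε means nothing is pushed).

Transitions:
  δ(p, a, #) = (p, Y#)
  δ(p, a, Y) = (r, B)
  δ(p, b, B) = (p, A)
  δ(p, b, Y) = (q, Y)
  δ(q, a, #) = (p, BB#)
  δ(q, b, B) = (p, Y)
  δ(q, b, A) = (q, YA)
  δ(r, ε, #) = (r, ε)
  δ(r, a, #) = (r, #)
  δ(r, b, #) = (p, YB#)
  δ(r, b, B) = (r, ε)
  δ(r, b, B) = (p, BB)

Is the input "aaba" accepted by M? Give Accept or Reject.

One accepting computation: (p, aaba, #) ⊢ (p, aba, Y#) ⊢ (r, ba, B#) ⊢ (r, a, #) ⊢ (r, ε, #) ⊢ (r, ε, ε)
All input consumed and the stack is empty.

Accept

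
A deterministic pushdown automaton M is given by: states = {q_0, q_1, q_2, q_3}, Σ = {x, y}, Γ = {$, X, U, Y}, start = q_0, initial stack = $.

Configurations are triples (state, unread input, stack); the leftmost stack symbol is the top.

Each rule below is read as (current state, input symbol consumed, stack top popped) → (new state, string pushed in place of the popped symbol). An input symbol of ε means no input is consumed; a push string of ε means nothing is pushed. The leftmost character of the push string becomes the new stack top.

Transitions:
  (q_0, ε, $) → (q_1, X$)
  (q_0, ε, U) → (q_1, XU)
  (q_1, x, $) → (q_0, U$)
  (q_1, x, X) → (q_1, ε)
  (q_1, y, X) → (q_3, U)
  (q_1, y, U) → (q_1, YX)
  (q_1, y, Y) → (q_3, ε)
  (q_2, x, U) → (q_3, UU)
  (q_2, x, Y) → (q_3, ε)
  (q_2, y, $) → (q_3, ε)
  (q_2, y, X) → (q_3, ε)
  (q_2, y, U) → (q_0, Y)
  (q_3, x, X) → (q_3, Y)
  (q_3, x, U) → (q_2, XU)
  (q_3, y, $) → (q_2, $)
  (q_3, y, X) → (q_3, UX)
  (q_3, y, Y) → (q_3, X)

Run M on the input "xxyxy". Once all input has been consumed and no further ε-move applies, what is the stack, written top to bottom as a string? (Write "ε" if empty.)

(q_0, xxyxy, $)
  ε-move, top $: go to q_1, push X$ → (q_1, xxyxy, X$)
  read x, top X: go to q_1, push ε → (q_1, xyxy, $)
  read x, top $: go to q_0, push U$ → (q_0, yxy, U$)
  ε-move, top U: go to q_1, push XU → (q_1, yxy, XU$)
  read y, top X: go to q_3, push U → (q_3, xy, UU$)
  read x, top U: go to q_2, push XU → (q_2, y, XUU$)
  read y, top X: go to q_3, push ε → (q_3, ε, UU$)
All input consumed in state q_3 with stack UU$.

UU$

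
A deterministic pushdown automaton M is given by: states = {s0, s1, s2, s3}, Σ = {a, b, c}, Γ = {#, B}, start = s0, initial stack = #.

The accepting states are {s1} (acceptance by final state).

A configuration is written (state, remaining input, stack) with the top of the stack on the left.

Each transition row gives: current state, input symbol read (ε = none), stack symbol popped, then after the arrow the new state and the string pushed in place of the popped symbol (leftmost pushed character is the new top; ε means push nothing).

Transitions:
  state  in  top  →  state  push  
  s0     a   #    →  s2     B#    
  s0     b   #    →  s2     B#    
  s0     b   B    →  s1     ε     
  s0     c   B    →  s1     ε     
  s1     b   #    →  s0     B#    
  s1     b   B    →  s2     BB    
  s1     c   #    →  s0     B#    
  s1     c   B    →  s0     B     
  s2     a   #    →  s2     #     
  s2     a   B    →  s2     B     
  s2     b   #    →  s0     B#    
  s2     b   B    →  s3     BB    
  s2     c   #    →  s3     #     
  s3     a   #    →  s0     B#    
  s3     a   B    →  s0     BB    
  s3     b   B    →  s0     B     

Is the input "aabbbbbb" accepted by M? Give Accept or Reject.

(s0, aabbbbbb, #)
  read a, top #: go to s2, push B# → (s2, abbbbbb, B#)
  read a, top B: go to s2, push B → (s2, bbbbbb, B#)
  read b, top B: go to s3, push BB → (s3, bbbbb, BB#)
  read b, top B: go to s0, push B → (s0, bbbb, BB#)
  read b, top B: go to s1, push ε → (s1, bbb, B#)
  read b, top B: go to s2, push BB → (s2, bb, BB#)
  read b, top B: go to s3, push BB → (s3, b, BBB#)
  read b, top B: go to s0, push B → (s0, ε, BBB#)
All input consumed; state s0 ∉ F and no further ε-move applies.

Reject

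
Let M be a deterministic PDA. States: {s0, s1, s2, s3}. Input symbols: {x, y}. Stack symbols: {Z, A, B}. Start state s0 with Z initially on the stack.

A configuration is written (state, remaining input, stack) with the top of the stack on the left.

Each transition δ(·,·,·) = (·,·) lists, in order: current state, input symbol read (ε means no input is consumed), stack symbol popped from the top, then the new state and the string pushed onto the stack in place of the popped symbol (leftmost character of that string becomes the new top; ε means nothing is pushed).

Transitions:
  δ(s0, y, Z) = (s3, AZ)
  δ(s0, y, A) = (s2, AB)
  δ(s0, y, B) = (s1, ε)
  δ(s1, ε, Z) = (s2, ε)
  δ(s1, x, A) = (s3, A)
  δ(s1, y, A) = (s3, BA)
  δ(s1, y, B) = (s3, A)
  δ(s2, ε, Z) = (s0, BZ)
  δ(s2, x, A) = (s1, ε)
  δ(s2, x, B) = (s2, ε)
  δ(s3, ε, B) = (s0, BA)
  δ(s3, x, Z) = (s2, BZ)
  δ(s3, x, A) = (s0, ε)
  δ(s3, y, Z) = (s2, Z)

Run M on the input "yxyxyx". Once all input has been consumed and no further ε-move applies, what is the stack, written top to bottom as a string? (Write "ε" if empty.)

Z

(s0, yxyxyx, Z) ⊢ (s3, xyxyx, AZ) ⊢ (s0, yxyx, Z) ⊢ (s3, xyx, AZ) ⊢ (s0, yx, Z) ⊢ (s3, x, AZ) ⊢ (s0, ε, Z)
All input consumed in state s0 with stack Z.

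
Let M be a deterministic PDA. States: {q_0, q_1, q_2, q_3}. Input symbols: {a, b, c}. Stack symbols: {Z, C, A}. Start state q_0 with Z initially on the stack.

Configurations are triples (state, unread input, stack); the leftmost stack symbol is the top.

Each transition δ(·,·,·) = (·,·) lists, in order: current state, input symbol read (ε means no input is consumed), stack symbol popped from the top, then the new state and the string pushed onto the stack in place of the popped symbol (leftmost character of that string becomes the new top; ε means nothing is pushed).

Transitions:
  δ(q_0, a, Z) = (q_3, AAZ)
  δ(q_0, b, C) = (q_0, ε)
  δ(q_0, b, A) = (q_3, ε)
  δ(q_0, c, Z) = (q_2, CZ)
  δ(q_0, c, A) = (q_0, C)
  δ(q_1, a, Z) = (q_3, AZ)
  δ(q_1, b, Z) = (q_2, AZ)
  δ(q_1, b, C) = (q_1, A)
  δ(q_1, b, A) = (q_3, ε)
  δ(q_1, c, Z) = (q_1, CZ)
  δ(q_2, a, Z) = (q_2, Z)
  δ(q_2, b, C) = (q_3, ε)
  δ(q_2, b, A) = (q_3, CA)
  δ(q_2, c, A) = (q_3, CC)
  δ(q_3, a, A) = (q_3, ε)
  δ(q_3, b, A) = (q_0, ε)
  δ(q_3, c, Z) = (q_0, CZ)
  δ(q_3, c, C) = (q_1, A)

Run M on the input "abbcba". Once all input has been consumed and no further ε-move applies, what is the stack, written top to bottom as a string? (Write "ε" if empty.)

(q_0, abbcba, Z)
  read a, top Z: go to q_3, push AAZ → (q_3, bbcba, AAZ)
  read b, top A: go to q_0, push ε → (q_0, bcba, AZ)
  read b, top A: go to q_3, push ε → (q_3, cba, Z)
  read c, top Z: go to q_0, push CZ → (q_0, ba, CZ)
  read b, top C: go to q_0, push ε → (q_0, a, Z)
  read a, top Z: go to q_3, push AAZ → (q_3, ε, AAZ)
All input consumed in state q_3 with stack AAZ.

AAZ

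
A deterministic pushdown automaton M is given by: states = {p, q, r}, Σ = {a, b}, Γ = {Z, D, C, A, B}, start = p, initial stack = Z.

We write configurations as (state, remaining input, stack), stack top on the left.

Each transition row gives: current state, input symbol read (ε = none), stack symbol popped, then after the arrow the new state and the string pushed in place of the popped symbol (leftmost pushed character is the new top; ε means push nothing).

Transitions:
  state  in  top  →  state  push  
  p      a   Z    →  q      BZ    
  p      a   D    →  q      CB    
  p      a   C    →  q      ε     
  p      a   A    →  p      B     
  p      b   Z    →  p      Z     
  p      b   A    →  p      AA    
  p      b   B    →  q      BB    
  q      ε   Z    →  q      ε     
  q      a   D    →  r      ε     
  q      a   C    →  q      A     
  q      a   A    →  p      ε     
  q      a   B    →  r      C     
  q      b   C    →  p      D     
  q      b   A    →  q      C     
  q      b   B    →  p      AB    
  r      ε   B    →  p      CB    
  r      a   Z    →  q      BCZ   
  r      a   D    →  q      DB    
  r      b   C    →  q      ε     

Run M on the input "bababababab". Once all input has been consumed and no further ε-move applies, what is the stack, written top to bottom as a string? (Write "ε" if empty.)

(p, bababababab, Z)
  read b, top Z: go to p, push Z → (p, ababababab, Z)
  read a, top Z: go to q, push BZ → (q, babababab, BZ)
  read b, top B: go to p, push AB → (p, abababab, ABZ)
  read a, top A: go to p, push B → (p, bababab, BBZ)
  read b, top B: go to q, push BB → (q, ababab, BBBZ)
  read a, top B: go to r, push C → (r, babab, CBBZ)
  read b, top C: go to q, push ε → (q, abab, BBZ)
  read a, top B: go to r, push C → (r, bab, CBZ)
  read b, top C: go to q, push ε → (q, ab, BZ)
  read a, top B: go to r, push C → (r, b, CZ)
  read b, top C: go to q, push ε → (q, ε, Z)
  ε-move, top Z: go to q, push ε → (q, ε, ε)
All input consumed in state q with stack ε.

ε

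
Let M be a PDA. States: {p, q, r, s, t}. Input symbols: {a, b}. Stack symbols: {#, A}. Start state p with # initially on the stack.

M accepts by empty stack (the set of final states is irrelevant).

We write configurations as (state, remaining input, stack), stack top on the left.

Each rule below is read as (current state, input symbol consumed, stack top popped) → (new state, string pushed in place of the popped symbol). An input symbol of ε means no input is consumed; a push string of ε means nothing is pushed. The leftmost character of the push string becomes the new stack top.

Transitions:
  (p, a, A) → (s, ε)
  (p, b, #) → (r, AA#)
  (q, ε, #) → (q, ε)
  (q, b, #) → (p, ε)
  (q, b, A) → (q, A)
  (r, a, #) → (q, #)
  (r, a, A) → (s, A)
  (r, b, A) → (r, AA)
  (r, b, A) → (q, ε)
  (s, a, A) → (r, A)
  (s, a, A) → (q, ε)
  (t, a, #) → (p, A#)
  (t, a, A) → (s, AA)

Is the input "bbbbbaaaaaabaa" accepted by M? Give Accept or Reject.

No computation consumes all input and empties the stack.

Reject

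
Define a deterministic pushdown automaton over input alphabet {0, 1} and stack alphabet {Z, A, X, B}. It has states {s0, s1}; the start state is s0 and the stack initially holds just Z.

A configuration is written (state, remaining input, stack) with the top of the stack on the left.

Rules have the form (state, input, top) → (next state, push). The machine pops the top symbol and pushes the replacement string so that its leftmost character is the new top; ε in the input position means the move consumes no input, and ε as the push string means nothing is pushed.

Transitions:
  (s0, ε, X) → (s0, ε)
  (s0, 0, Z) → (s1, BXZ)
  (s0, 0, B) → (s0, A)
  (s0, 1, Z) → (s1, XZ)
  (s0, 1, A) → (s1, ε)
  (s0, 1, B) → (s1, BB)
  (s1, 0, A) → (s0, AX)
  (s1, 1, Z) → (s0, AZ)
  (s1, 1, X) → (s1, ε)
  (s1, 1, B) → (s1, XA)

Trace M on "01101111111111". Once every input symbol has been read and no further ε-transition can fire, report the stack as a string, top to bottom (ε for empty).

(s0, 01101111111111, Z)
  read 0, top Z: go to s1, push BXZ → (s1, 1101111111111, BXZ)
  read 1, top B: go to s1, push XA → (s1, 101111111111, XAXZ)
  read 1, top X: go to s1, push ε → (s1, 01111111111, AXZ)
  read 0, top A: go to s0, push AX → (s0, 1111111111, AXXZ)
  read 1, top A: go to s1, push ε → (s1, 111111111, XXZ)
  read 1, top X: go to s1, push ε → (s1, 11111111, XZ)
  read 1, top X: go to s1, push ε → (s1, 1111111, Z)
  read 1, top Z: go to s0, push AZ → (s0, 111111, AZ)
  read 1, top A: go to s1, push ε → (s1, 11111, Z)
  read 1, top Z: go to s0, push AZ → (s0, 1111, AZ)
  read 1, top A: go to s1, push ε → (s1, 111, Z)
  read 1, top Z: go to s0, push AZ → (s0, 11, AZ)
  read 1, top A: go to s1, push ε → (s1, 1, Z)
  read 1, top Z: go to s0, push AZ → (s0, ε, AZ)
All input consumed in state s0 with stack AZ.

AZ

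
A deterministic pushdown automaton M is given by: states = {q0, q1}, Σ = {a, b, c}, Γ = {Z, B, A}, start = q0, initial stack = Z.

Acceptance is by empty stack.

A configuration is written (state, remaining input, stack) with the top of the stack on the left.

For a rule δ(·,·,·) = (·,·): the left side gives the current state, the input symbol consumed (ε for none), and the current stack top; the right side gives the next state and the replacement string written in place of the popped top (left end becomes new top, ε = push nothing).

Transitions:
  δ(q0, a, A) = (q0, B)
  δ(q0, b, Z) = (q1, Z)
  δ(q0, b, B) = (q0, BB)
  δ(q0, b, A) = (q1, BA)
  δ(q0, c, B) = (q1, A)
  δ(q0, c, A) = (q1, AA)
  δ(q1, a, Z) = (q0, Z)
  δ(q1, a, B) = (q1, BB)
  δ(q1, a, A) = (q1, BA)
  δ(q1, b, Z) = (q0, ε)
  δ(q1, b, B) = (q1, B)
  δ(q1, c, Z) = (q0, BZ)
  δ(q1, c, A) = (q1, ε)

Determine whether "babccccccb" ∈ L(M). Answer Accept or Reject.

Accept

(q0, babccccccb, Z) ⊢ (q1, abccccccb, Z) ⊢ (q0, bccccccb, Z) ⊢ (q1, ccccccb, Z) ⊢ (q0, cccccb, BZ) ⊢ (q1, ccccb, AZ) ⊢ (q1, cccb, Z) ⊢ (q0, ccb, BZ) ⊢ (q1, cb, AZ) ⊢ (q1, b, Z) ⊢ (q0, ε, ε)
All input consumed and the stack is empty.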